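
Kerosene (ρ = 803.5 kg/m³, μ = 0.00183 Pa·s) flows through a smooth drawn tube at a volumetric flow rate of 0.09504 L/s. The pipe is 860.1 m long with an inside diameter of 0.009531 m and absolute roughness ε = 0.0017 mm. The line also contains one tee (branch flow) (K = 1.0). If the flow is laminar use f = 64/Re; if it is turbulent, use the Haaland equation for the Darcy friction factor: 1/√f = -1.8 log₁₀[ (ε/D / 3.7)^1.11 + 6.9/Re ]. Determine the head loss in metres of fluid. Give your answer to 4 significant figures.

Q = 0.09504 L/s = 0.09504/1000 = 9.504e-05 m³/s.
Cross-sectional area A = πD²/4 = π(0.009531)²/4 = 7.135e-05 m²; mean velocity V = Q/A = 9.504e-05/7.135e-05 = 1.332 m/s.
Reynolds number Re = ρVD/μ = 803.5 · 1.332 · 0.009531 / 0.00183 = 5575.
Re > 4000 → turbulent. Relative roughness ε/D = 1.7e-06/0.009531 = 0.000178. Haaland: 1/√f = -1.8 log₁₀[(0.000178/3.7)^1.11 + 6.9/5575] = -1.8 log₁₀[1.62e-05 + 0.00124] = 5.223, so f = 0.03666.
Total minor-loss coefficient ΣK = 1·1 = 1.
ΔP = [f·L/D + ΣK]·(ρV²/2) = [0.03666·860.1/0.009531 + 1]·(803.5·1.332²/2) = [3308 + 1]·712.9 = 2.359e+06 Pa.
Head loss h_f = ΔP/(ρg) = 2.359e+06/(803.5·9.81) = 299.3 m.

h_f ≈ 299.3 m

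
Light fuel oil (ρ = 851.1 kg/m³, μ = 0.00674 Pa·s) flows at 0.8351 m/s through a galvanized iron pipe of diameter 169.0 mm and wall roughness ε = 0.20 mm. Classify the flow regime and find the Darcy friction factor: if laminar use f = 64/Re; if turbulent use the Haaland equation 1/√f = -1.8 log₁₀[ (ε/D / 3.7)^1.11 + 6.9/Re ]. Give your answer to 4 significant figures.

Re = ρVD/μ = 851.1·0.8351·0.169/0.00674 = 1.782e+04.
Re > 4000 → turbulent. ε/D = 0.0002/0.169 = 0.00118; Haaland: 1/√f = -1.8 log₁₀[0.000132 + 0.000387] = 5.912, so f = 0.02861.

f ≈ 0.02861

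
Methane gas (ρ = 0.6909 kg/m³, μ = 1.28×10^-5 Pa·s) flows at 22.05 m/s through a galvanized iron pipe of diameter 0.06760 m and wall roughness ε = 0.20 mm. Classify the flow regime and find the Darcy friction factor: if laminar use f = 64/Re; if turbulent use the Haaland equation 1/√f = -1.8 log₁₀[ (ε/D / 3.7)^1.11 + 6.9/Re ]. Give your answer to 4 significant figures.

Re = ρVD/μ = 0.6909·22.05·0.0676/1.28e-05 = 8.046e+04.
Re > 4000 → turbulent. ε/D = 0.0002/0.0676 = 0.00296; Haaland: 1/√f = -1.8 log₁₀[0.000365 + 8.58e-05] = 6.023, so f = 0.02757.

f ≈ 0.02757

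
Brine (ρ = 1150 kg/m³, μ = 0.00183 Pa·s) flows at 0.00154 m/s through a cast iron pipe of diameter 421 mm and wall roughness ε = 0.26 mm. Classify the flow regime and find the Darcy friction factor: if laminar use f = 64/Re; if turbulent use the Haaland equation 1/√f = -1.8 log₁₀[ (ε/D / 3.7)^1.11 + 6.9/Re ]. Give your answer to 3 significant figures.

Re = ρVD/μ = 1150·0.00154·0.421/0.00183 = 407.4.
Re < 2300 → laminar, so f = 64/Re = 0.1571 (roughness is irrelevant in laminar flow).

f ≈ 0.157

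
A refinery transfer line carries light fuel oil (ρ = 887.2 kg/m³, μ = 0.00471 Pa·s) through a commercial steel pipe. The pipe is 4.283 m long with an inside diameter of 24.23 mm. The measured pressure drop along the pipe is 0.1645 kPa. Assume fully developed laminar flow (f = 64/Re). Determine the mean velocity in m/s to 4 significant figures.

For laminar flow, f = 64/Re with Re = ρVD/μ, so Darcy-Weisbach reduces to ΔP = 32μLV/D². Solving for V: V = ΔP·D²/(32μL) = 164.5·(0.02423)²/(32·0.00471·4.283) = 0.1496 m/s.
Check: Re = ρVD/μ = 887.2·0.1496·0.02423/0.00471 = 682.8 < 2300, so the laminar assumption holds.

V ≈ 0.1496 m/s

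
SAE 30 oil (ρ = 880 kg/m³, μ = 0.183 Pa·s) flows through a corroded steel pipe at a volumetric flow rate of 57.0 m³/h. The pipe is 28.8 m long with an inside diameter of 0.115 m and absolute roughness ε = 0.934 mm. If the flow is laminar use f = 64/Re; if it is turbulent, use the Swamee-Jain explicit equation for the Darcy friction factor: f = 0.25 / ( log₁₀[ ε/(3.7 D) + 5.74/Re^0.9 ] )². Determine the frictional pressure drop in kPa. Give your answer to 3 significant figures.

Q = 57.0 m³/h = 57.0/3600 = 0.01583 m³/s.
Cross-sectional area A = πD²/4 = π(0.115)²/4 = 0.01039 m²; mean velocity V = Q/A = 0.01583/0.01039 = 1.524 m/s.
Reynolds number Re = ρVD/μ = 880 · 1.524 · 0.115 / 0.183 = 843.
Re < 2300 → laminar flow, so f = 64/Re = 64/843 = 0.07592 (the turbulent correlation is not needed).
Darcy-Weisbach: ΔP = f(L/D)(ρV²/2) = 0.07592·(28.8/0.115)·(880·1.524²/2) = 0.07592·250.4·1022 = 1.944e+04 Pa.
ΔP = 1.944e+04 Pa = 19.4 kPa.

ΔP ≈ 19.4 kPa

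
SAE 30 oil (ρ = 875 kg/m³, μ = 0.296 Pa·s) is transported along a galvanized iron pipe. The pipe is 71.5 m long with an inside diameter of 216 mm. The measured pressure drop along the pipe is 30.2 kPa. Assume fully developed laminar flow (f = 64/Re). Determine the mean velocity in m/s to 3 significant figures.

For laminar flow, f = 64/Re with Re = ρVD/μ, so Darcy-Weisbach reduces to ΔP = 32μLV/D². Solving for V: V = ΔP·D²/(32μL) = 3.02e+04·(0.216)²/(32·0.296·71.5) = 2.08 m/s.
Check: Re = ρVD/μ = 875·2.08·0.216/0.296 = 1328 < 2300, so the laminar assumption holds.

V ≈ 2.08 m/s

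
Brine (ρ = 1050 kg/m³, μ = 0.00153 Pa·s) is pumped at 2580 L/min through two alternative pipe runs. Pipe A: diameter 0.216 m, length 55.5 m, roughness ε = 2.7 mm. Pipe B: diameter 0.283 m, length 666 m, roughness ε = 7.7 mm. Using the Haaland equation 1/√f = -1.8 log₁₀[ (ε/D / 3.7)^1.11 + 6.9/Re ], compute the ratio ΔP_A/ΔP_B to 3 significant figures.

ΔP_A/ΔP_B ≈ 0.240

Pipe A: V = Q/A = 0.043/0.03664 = 1.173 m/s; Re = 1.739e+05; ε/D = 0.0125; Haaland → f = 0.0413; ΔP_A = f(L/D)(ρV²/2) = 7672 Pa.
Pipe B: V = Q/A = 0.043/0.0629 = 0.6836 m/s; Re = 1.328e+05; ε/D = 0.0272; Haaland → f = 0.05528; ΔP_B = f(L/D)(ρV²/2) = 3.192e+04 Pa.
ΔP_A/ΔP_B = 7672/3.192e+04 = 0.240.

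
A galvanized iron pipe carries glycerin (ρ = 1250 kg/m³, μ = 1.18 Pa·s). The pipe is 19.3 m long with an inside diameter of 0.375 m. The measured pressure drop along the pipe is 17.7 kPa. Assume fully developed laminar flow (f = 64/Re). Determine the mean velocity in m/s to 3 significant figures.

For laminar flow, f = 64/Re with Re = ρVD/μ, so Darcy-Weisbach reduces to ΔP = 32μLV/D². Solving for V: V = ΔP·D²/(32μL) = 1.77e+04·(0.375)²/(32·1.18·19.3) = 3.415 m/s.
Check: Re = ρVD/μ = 1250·3.415·0.375/1.18 = 1357 < 2300, so the laminar assumption holds.

V ≈ 3.42 m/s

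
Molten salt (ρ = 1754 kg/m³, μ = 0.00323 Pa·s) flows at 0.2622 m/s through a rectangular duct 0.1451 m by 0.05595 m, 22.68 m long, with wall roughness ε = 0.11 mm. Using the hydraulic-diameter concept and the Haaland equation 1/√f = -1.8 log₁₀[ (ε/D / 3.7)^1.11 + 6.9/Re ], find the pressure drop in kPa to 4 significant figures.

Hydraulic diameter D_h = 4A/P = 4·(0.1451·0.05595)/(2·(0.1451+0.05595)) = 0.03247/0.4021 = 0.08076 m.
Re = ρVD_h/μ = 1754·0.2622·0.08076/0.00323 = 1.15e+04.
ε/D_h = 0.00011/0.08076 = 0.00136; Haaland gives 1/√f = -1.8 log₁₀[0.000154+0.0006] = 5.62, so f = 0.03166.
ΔP = f(L/D_h)(ρV²/2) = 0.03166·22.68/0.08076·60.29 = 536 Pa.
ΔP = 0.5360 kPa.

ΔP ≈ 0.5360 kPa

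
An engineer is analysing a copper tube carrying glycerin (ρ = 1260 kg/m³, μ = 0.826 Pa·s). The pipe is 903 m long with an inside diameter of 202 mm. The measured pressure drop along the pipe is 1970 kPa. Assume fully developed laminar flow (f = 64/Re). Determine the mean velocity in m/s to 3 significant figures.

For laminar flow, f = 64/Re with Re = ρVD/μ, so Darcy-Weisbach reduces to ΔP = 32μLV/D². Solving for V: V = ΔP·D²/(32μL) = 1.97e+06·(0.202)²/(32·0.826·903) = 3.368 m/s.
Check: Re = ρVD/μ = 1260·3.368·0.202/0.826 = 1038 < 2300, so the laminar assumption holds.

V ≈ 3.37 m/s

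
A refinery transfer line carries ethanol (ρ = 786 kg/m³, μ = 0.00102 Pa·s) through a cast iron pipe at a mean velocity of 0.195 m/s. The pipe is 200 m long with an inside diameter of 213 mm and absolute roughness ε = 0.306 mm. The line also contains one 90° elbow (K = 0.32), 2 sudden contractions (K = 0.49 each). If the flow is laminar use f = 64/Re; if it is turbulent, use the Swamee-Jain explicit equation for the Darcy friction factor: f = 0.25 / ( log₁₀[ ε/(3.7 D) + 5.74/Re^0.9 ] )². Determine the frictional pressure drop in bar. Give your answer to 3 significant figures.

Reynolds number Re = ρVD/μ = 786 · 0.195 · 0.213 / 0.00102 = 3.201e+04.
Re > 4000 → turbulent. Relative roughness ε/D = 0.000306/0.213 = 0.00144. Swamee-Jain: f = 0.25/(log₁₀[0.00144/3.7 + 5.74/3.201e+04^0.9])² = 0.25/(log₁₀[0.000388 + 0.000506])² = 0.25/(-3.049)² = 0.0269.
Total minor-loss coefficient ΣK = 1·0.32 + 2·0.49 = 1.3.
ΔP = [f·L/D + ΣK]·(ρV²/2) = [0.0269·200/0.213 + 1.3]·(786·0.195²/2) = [25.26 + 1.3]·14.94 = 396.9 Pa.
ΔP = 396.9 Pa = 0.00397 bar.

ΔP ≈ 0.00397 bar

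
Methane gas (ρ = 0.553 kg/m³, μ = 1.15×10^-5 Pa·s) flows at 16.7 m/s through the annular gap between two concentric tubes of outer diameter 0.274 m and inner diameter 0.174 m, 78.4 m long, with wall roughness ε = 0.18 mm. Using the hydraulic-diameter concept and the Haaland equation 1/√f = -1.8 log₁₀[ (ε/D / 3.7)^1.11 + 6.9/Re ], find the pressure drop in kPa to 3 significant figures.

ΔP ≈ 1.50 kPa

Hydraulic diameter D_h = 4A/P = D_o - D_i = 0.274 - 0.174 = 0.1 m.
Re = ρVD_h/μ = 0.553·16.7·0.1/1.15e-05 = 8.031e+04.
ε/D_h = 0.00018/0.1 = 0.0018; Haaland gives 1/√f = -1.8 log₁₀[0.00021+8.59e-05] = 6.351, so f = 0.02479.
ΔP = f(L/D_h)(ρV²/2) = 0.02479·78.4/0.1·77.11 = 1499 Pa.
ΔP = 1.50 kPa.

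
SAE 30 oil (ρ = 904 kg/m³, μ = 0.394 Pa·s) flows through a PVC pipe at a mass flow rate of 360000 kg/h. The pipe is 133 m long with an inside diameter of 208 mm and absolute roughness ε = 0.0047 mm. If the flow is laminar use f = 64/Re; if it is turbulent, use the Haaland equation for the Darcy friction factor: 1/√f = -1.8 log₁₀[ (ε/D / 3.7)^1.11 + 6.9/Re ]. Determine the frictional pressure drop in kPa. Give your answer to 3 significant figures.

ṁ = 360000 kg/h = 360000/3600 = 100 kg/s.
A = πD²/4 = π(0.208)²/4 = 0.03398 m²; mean velocity V = ṁ/(ρA) = 100/(904 · 0.03398) = 3.255 m/s.
Reynolds number Re = ρVD/μ = 904 · 3.255 · 0.208 / 0.394 = 1554.
Re < 2300 → laminar flow, so f = 64/Re = 64/1554 = 0.04119 (the turbulent correlation is not needed).
Darcy-Weisbach: ΔP = f(L/D)(ρV²/2) = 0.04119·(133/0.208)·(904·3.255²/2) = 0.04119·639.4·4790 = 1.262e+05 Pa.
ΔP = 1.262e+05 Pa = 126 kPa.

ΔP ≈ 126 kPa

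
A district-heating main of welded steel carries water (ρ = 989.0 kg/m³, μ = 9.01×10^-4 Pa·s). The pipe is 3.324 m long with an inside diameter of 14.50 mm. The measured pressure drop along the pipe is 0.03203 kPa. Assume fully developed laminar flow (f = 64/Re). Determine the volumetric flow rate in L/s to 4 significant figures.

Q ≈ 0.01160 L/s

For laminar flow, f = 64/Re with Re = ρVD/μ, so Darcy-Weisbach reduces to ΔP = 32μLV/D². Solving for V: V = ΔP·D²/(32μL) = 32.03·(0.0145)²/(32·0.000901·3.324) = 0.07027 m/s.
Check: Re = ρVD/μ = 989·0.07027·0.0145/0.000901 = 1118 < 2300, so the laminar assumption holds.
Q = V·A = 0.07027·(π/4·0.0145²) = 1.16e-05 m³/s = 0.01160 L/s.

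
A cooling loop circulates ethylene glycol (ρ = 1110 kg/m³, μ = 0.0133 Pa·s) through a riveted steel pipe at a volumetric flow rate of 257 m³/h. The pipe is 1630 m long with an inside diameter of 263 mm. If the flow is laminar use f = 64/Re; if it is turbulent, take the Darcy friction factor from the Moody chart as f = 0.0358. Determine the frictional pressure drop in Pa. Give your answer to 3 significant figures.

Q = 257 m³/h = 257/3600 = 0.07139 m³/s.
Cross-sectional area A = πD²/4 = π(0.263)²/4 = 0.05433 m²; mean velocity V = Q/A = 0.07139/0.05433 = 1.314 m/s.
Reynolds number Re = ρVD/μ = 1110 · 1.314 · 0.263 / 0.0133 = 2.884e+04.
Re > 4000 → turbulent; use the Moody-chart value f = 0.0358.
Darcy-Weisbach: ΔP = f(L/D)(ρV²/2) = 0.0358·(1630/0.263)·(1110·1.314²/2) = 0.0358·6198·958.4 = 2.127e+05 Pa.

ΔP ≈ 213000 Pa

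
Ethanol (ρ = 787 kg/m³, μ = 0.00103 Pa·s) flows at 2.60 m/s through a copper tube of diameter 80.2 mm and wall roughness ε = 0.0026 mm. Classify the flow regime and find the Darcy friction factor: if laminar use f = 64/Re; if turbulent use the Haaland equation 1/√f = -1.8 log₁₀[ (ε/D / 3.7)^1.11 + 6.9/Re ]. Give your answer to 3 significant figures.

f ≈ 0.0164

Re = ρVD/μ = 787·2.6·0.0802/0.00103 = 1.593e+05.
Re > 4000 → turbulent. ε/D = 2.6e-06/0.0802 = 3.24e-05; Haaland: 1/√f = -1.8 log₁₀[2.43e-06 + 4.33e-05] = 7.811, so f = 0.01639.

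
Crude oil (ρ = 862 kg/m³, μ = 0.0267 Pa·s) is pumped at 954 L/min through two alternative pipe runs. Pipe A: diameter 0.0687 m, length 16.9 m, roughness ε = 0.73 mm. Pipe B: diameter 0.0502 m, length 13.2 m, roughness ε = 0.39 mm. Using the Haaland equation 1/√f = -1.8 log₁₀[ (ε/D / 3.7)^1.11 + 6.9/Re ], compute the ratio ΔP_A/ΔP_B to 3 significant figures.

Pipe A: V = Q/A = 0.0159/0.003707 = 4.289 m/s; Re = 9514; ε/D = 0.0106; Haaland → f = 0.04392; ΔP_A = f(L/D)(ρV²/2) = 8.567e+04 Pa.
Pipe B: V = Q/A = 0.0159/0.001979 = 8.033 m/s; Re = 1.302e+04; ε/D = 0.00777; Haaland → f = 0.03945; ΔP_B = f(L/D)(ρV²/2) = 2.885e+05 Pa.
ΔP_A/ΔP_B = 8.567e+04/2.885e+05 = 0.297.

ΔP_A/ΔP_B ≈ 0.297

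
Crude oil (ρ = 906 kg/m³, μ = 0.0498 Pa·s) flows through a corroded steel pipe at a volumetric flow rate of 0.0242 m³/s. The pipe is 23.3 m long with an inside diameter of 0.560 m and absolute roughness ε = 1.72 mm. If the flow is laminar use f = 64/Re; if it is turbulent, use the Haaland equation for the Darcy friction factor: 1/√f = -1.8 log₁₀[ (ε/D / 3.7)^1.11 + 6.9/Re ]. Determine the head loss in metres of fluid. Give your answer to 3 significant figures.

Cross-sectional area A = πD²/4 = π(0.56)²/4 = 0.2463 m²; mean velocity V = Q/A = 0.0242/0.2463 = 0.09825 m/s.
Reynolds number Re = ρVD/μ = 906 · 0.09825 · 0.56 / 0.0498 = 1001.
Re < 2300 → laminar flow, so f = 64/Re = 64/1001 = 0.06394 (the turbulent correlation is not needed).
Darcy-Weisbach: ΔP = f(L/D)(ρV²/2) = 0.06394·(23.3/0.56)·(906·0.09825²/2) = 0.06394·41.61·4.373 = 11.63 Pa.
Head loss h_f = ΔP/(ρg) = 11.63/(906·9.81) = 0.00131 m.

h_f ≈ 0.00131 m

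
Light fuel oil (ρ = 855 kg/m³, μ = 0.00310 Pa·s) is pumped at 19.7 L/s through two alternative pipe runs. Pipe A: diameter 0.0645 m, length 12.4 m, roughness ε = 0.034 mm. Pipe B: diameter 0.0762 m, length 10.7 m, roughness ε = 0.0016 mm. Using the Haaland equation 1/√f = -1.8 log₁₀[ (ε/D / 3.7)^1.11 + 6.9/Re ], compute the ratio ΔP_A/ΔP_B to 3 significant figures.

Pipe A: V = Q/A = 0.0197/0.003267 = 6.029 m/s; Re = 1.073e+05; ε/D = 0.000527; Haaland → f = 0.02001; ΔP_A = f(L/D)(ρV²/2) = 5.977e+04 Pa.
Pipe B: V = Q/A = 0.0197/0.00456 = 4.32 m/s; Re = 9.079e+04; ε/D = 2.1e-05; Haaland → f = 0.01827; ΔP_B = f(L/D)(ρV²/2) = 2.046e+04 Pa.
ΔP_A/ΔP_B = 5.977e+04/2.046e+04 = 2.92.

ΔP_A/ΔP_B ≈ 2.92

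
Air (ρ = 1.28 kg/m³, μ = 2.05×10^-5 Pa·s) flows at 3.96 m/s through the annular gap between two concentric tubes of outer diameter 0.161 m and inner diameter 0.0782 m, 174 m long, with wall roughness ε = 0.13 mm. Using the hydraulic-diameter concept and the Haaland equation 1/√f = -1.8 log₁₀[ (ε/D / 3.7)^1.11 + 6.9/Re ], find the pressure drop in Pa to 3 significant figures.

ΔP ≈ 603 Pa

Hydraulic diameter D_h = 4A/P = D_o - D_i = 0.161 - 0.0782 = 0.0828 m.
Re = ρVD_h/μ = 1.28·3.96·0.0828/2.05e-05 = 2.047e+04.
ε/D_h = 0.00013/0.0828 = 0.00157; Haaland gives 1/√f = -1.8 log₁₀[0.000181+0.000337] = 5.915, so f = 0.02858.
ΔP = f(L/D_h)(ρV²/2) = 0.02858·174/0.0828·10.04 = 602.9 Pa.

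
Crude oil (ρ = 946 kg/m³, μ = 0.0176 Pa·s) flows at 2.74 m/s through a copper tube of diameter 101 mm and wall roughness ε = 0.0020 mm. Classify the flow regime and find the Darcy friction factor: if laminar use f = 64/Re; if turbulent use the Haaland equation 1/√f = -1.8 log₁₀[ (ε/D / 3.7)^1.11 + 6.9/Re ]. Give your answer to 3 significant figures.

f ≈ 0.0278

Re = ρVD/μ = 946·2.74·0.101/0.0176 = 1.487e+04.
Re > 4000 → turbulent. ε/D = 2e-06/0.101 = 1.98e-05; Haaland: 1/√f = -1.8 log₁₀[1.41e-06 + 0.000464] = 5.998, so f = 0.0278.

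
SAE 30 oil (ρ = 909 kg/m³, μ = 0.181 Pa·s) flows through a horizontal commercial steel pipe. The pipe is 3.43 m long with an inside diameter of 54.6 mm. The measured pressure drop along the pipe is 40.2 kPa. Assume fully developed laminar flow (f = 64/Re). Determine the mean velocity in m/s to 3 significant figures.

For laminar flow, f = 64/Re with Re = ρVD/μ, so Darcy-Weisbach reduces to ΔP = 32μLV/D². Solving for V: V = ΔP·D²/(32μL) = 4.02e+04·(0.0546)²/(32·0.181·3.43) = 6.032 m/s.
Check: Re = ρVD/μ = 909·6.032·0.0546/0.181 = 1654 < 2300, so the laminar assumption holds.

V ≈ 6.03 m/s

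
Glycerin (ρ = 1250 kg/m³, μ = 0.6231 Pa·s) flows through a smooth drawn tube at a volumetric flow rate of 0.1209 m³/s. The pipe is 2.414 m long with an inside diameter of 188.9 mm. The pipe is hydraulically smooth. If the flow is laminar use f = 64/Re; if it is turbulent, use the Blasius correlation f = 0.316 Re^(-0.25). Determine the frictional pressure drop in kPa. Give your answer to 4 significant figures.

ΔP ≈ 5.819 kPa

Cross-sectional area A = πD²/4 = π(0.1889)²/4 = 0.02803 m²; mean velocity V = Q/A = 0.1209/0.02803 = 4.314 m/s.
Reynolds number Re = ρVD/μ = 1250 · 4.314 · 0.1889 / 0.623 = 1635.
Re < 2300 → laminar flow, so f = 64/Re = 64/1635 = 0.03915 (the turbulent correlation is not needed).
Darcy-Weisbach: ΔP = f(L/D)(ρV²/2) = 0.03915·(2.414/0.1889)·(1250·4.314²/2) = 0.03915·12.78·1.163e+04 = 5819 Pa.
ΔP = 5819 Pa = 5.819 kPa.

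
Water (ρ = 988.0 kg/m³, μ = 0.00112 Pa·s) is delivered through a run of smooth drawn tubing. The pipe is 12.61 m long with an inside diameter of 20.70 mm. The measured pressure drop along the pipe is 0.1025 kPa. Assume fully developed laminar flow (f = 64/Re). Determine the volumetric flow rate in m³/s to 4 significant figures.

For laminar flow, f = 64/Re with Re = ρVD/μ, so Darcy-Weisbach reduces to ΔP = 32μLV/D². Solving for V: V = ΔP·D²/(32μL) = 102.5·(0.0207)²/(32·0.00112·12.61) = 0.09718 m/s.
Check: Re = ρVD/μ = 988·0.09718·0.0207/0.00112 = 1775 < 2300, so the laminar assumption holds.
Q = V·A = 0.09718·(π/4·0.0207²) = 3.27e-05 m³/s = 3.270×10^-5 m³/s.

Q ≈ 3.270×10^-5 m³/s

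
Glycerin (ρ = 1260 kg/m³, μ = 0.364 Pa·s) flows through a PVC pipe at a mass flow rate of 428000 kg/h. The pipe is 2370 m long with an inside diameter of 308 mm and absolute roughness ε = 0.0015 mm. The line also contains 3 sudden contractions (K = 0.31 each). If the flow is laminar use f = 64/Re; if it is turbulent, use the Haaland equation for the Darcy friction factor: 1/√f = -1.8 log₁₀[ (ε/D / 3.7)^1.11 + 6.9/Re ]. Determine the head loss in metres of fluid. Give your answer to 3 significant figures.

ṁ = 428000 kg/h = 428000/3600 = 118.9 kg/s.
A = πD²/4 = π(0.308)²/4 = 0.07451 m²; mean velocity V = ṁ/(ρA) = 118.9/(1260 · 0.07451) = 1.266 m/s.
Reynolds number Re = ρVD/μ = 1260 · 1.266 · 0.308 / 0.364 = 1350.
Re < 2300 → laminar flow, so f = 64/Re = 64/1350 = 0.0474 (the turbulent correlation is not needed).
Total minor-loss coefficient ΣK = 3·0.31 = 0.93.
ΔP = [f·L/D + ΣK]·(ρV²/2) = [0.0474·2370/0.308 + 0.93]·(1260·1.266²/2) = [364.7 + 0.93]·1010 = 3.695e+05 Pa.
Head loss h_f = ΔP/(ρg) = 3.695e+05/(1260·9.81) = 29.9 m.

h_f ≈ 29.9 m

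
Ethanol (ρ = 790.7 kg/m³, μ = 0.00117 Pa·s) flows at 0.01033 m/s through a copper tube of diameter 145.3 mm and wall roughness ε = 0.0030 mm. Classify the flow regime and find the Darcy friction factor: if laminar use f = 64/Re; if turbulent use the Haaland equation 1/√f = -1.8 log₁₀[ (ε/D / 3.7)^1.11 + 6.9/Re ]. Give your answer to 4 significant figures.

Re = ρVD/μ = 790.7·0.01033·0.1453/0.00117 = 1014.
Re < 2300 → laminar, so f = 64/Re = 0.06309 (roughness is irrelevant in laminar flow).

f ≈ 0.06309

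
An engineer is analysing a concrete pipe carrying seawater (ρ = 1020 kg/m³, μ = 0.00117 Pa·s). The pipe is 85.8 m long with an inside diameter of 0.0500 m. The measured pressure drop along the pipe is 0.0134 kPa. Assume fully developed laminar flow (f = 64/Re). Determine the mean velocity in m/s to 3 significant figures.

V ≈ 0.0104 m/s

For laminar flow, f = 64/Re with Re = ρVD/μ, so Darcy-Weisbach reduces to ΔP = 32μLV/D². Solving for V: V = ΔP·D²/(32μL) = 13.4·(0.05)²/(32·0.00117·85.8) = 0.01043 m/s.
Check: Re = ρVD/μ = 1020·0.01043·0.05/0.00117 = 454.6 < 2300, so the laminar assumption holds.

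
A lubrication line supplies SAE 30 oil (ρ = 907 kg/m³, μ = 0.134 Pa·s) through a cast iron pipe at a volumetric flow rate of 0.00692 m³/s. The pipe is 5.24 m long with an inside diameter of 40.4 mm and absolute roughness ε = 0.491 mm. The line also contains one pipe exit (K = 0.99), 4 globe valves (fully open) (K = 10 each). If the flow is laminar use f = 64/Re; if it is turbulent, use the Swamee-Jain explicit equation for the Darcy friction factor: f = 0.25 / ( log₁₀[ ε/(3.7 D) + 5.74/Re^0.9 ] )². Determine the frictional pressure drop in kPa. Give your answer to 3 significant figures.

ΔP ≈ 616 kPa

Cross-sectional area A = πD²/4 = π(0.0404)²/4 = 0.001282 m²; mean velocity V = Q/A = 0.00692/0.001282 = 5.398 m/s.
Reynolds number Re = ρVD/μ = 907 · 5.398 · 0.0404 / 0.134 = 1476.
Re < 2300 → laminar flow, so f = 64/Re = 64/1476 = 0.04336 (the turbulent correlation is not needed).
Total minor-loss coefficient ΣK = 1·0.99 + 4·10 = 41.
ΔP = [f·L/D + ΣK]·(ρV²/2) = [0.04336·5.24/0.0404 + 41]·(907·5.398²/2) = [5.623 + 41]·1.322e+04 = 6.16e+05 Pa.
ΔP = 6.16e+05 Pa = 616 kPa.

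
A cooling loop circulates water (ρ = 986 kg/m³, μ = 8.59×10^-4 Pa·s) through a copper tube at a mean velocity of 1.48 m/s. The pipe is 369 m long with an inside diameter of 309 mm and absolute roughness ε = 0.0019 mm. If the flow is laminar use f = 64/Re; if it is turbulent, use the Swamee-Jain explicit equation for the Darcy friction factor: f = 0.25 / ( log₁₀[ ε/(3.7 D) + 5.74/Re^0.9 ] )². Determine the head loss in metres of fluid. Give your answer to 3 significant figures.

Reynolds number Re = ρVD/μ = 986 · 1.48 · 0.309 / 0.000859 = 5.249e+05.
Re > 4000 → turbulent. Relative roughness ε/D = 1.9e-06/0.309 = 6.15e-06. Swamee-Jain: f = 0.25/(log₁₀[6.15e-06/3.7 + 5.74/5.249e+05^0.9])² = 0.25/(log₁₀[1.66e-06 + 4.08e-05])² = 0.25/(-4.372)² = 0.01308.
Darcy-Weisbach: ΔP = f(L/D)(ρV²/2) = 0.01308·(369/0.309)·(986·1.48²/2) = 0.01308·1194·1080 = 1.687e+04 Pa.
Head loss h_f = ΔP/(ρg) = 1.687e+04/(986·9.81) = 1.74 m.

h_f ≈ 1.74 m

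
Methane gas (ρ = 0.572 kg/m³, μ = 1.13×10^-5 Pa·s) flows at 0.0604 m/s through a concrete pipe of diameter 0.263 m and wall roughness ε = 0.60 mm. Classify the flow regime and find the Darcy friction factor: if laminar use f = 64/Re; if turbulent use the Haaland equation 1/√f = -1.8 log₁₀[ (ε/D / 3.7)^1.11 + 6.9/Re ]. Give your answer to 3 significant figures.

f ≈ 0.0796

Re = ρVD/μ = 0.572·0.0604·0.263/1.13e-05 = 804.1.
Re < 2300 → laminar, so f = 64/Re = 0.07959 (roughness is irrelevant in laminar flow).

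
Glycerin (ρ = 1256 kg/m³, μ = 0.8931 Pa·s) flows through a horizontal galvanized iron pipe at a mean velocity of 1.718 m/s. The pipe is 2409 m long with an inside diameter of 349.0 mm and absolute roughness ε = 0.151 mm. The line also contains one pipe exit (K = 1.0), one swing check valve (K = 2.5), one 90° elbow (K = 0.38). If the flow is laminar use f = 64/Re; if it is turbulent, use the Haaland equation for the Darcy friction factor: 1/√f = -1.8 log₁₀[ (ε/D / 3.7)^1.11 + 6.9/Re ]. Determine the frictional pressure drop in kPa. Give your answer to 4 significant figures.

ΔP ≈ 978.3 kPa

Reynolds number Re = ρVD/μ = 1256 · 1.718 · 0.349 / 0.893 = 843.2.
Re < 2300 → laminar flow, so f = 64/Re = 64/843.2 = 0.0759 (the turbulent correlation is not needed).
Total minor-loss coefficient ΣK = 1·1 + 1·2.5 + 1·0.38 = 3.88.
ΔP = [f·L/D + ΣK]·(ρV²/2) = [0.0759·2409/0.349 + 3.88]·(1256·1.718²/2) = [523.9 + 3.88]·1854 = 9.783e+05 Pa.
ΔP = 9.783e+05 Pa = 978.3 kPa.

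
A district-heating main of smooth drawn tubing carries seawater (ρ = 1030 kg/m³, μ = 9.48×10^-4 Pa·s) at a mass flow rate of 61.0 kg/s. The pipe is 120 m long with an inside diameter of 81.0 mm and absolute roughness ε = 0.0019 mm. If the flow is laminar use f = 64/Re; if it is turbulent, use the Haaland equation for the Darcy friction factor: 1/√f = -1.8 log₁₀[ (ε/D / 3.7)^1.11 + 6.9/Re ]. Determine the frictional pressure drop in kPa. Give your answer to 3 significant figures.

A = πD²/4 = π(0.081)²/4 = 0.005153 m²; mean velocity V = ṁ/(ρA) = 61/(1030 · 0.005153) = 11.49 m/s.
Reynolds number Re = ρVD/μ = 1030 · 11.49 · 0.081 / 0.000948 = 1.011e+06.
Re > 4000 → turbulent. Relative roughness ε/D = 1.9e-06/0.081 = 2.35e-05. Haaland: 1/√f = -1.8 log₁₀[(2.35e-05/3.7)^1.11 + 6.9/1.011e+06] = -1.8 log₁₀[1.7e-06 + 6.82e-06] = 9.125, so f = 0.01201.
Darcy-Weisbach: ΔP = f(L/D)(ρV²/2) = 0.01201·(120/0.081)·(1030·11.49²/2) = 0.01201·1481·6.803e+04 = 1.21e+06 Pa.
ΔP = 1.21e+06 Pa = 1210 kPa.

ΔP ≈ 1210 kPa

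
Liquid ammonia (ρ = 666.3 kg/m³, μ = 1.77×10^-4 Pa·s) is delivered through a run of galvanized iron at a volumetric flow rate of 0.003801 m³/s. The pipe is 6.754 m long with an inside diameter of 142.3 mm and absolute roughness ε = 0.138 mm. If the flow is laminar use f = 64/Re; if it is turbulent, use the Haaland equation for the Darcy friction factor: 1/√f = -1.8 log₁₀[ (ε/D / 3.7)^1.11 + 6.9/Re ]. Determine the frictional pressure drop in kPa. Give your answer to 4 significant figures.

Cross-sectional area A = πD²/4 = π(0.1423)²/4 = 0.0159 m²; mean velocity V = Q/A = 0.003801/0.0159 = 0.239 m/s.
Reynolds number Re = ρVD/μ = 666.3 · 0.239 · 0.1423 / 0.000177 = 1.28e+05.
Re > 4000 → turbulent. Relative roughness ε/D = 0.000138/0.1423 = 0.00097. Haaland: 1/√f = -1.8 log₁₀[(0.00097/3.7)^1.11 + 6.9/1.28e+05] = -1.8 log₁₀[0.000106 + 5.39e-05] = 6.834, so f = 0.02141.
Darcy-Weisbach: ΔP = f(L/D)(ρV²/2) = 0.02141·(6.754/0.1423)·(666.3·0.239²/2) = 0.02141·47.46·19.03 = 19.34 Pa.
ΔP = 19.34 Pa = 0.01934 kPa.

ΔP ≈ 0.01934 kPa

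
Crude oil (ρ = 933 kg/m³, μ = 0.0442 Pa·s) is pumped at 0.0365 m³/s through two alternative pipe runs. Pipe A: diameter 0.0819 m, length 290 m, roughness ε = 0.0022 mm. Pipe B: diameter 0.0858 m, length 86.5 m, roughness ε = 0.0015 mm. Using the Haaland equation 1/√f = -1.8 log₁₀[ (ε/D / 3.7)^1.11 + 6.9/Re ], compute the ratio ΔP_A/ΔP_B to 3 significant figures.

ΔP_A/ΔP_B ≈ 4.18

Pipe A: V = Q/A = 0.0365/0.005268 = 6.928 m/s; Re = 1.198e+04; ε/D = 2.69e-05; Haaland → f = 0.02944; ΔP_A = f(L/D)(ρV²/2) = 2.334e+06 Pa.
Pipe B: V = Q/A = 0.0365/0.005782 = 6.313 m/s; Re = 1.143e+04; ε/D = 1.75e-05; Haaland → f = 0.0298; ΔP_B = f(L/D)(ρV²/2) = 5.585e+05 Pa.
ΔP_A/ΔP_B = 2.334e+06/5.585e+05 = 4.18.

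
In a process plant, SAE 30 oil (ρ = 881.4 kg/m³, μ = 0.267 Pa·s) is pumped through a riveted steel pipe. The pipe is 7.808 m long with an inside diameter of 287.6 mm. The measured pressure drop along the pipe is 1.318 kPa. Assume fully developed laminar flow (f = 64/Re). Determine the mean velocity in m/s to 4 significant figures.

V ≈ 1.634 m/s

For laminar flow, f = 64/Re with Re = ρVD/μ, so Darcy-Weisbach reduces to ΔP = 32μLV/D². Solving for V: V = ΔP·D²/(32μL) = 1318·(0.2876)²/(32·0.267·7.808) = 1.634 m/s.
Check: Re = ρVD/μ = 881.4·1.634·0.2876/0.267 = 1551 < 2300, so the laminar assumption holds.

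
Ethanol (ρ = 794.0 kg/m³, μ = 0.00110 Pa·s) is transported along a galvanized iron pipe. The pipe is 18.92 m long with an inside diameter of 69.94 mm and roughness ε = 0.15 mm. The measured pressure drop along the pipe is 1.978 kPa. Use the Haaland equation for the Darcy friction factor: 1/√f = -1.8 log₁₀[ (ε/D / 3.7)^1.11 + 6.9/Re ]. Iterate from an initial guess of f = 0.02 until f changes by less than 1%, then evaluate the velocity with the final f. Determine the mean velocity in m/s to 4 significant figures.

V ≈ 0.8246 m/s

Rearranging Darcy-Weisbach: V = √(2·ΔP·D/(f·L·ρ)). With ε/D = 0.00015/0.06994 = 0.00214, iterate starting from f = 0.02:
  f = 0.02 → V = √(2·1978·0.06994/(0.02·18.92·794)) = 0.9596 m/s; Re = ρVD/μ = 4.845e+04; f → 0.02669
  f = 0.02669 → V = 0.8307 m/s; Re = 4.193e+04; f → 0.02707
  f = 0.02707 → V = 0.8249 m/s; Re = 4.164e+04; f → 0.02708
Converged (Δf/f < 1%). With the final f = 0.02708: V = √(2·1978·0.06994/(0.02708·18.92·794)) = 0.8246 m/s.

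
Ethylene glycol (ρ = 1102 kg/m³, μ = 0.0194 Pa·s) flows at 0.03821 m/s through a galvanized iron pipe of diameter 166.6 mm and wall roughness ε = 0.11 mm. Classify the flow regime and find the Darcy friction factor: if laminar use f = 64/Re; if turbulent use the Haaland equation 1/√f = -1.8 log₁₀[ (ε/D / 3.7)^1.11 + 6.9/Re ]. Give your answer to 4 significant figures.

f ≈ 0.1770

Re = ρVD/μ = 1102·0.03821·0.1666/0.0194 = 361.6.
Re < 2300 → laminar, so f = 64/Re = 0.177 (roughness is irrelevant in laminar flow).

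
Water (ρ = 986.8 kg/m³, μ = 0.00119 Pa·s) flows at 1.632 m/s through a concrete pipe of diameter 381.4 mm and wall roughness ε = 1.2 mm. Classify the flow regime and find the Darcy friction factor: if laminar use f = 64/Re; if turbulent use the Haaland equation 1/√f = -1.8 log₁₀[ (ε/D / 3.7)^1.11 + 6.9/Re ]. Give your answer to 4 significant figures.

Re = ρVD/μ = 986.8·1.632·0.3814/0.00119 = 5.162e+05.
Re > 4000 → turbulent. ε/D = 0.0012/0.3814 = 0.00315; Haaland: 1/√f = -1.8 log₁₀[0.000391 + 1.34e-05] = 6.108, so f = 0.0268.

f ≈ 0.02680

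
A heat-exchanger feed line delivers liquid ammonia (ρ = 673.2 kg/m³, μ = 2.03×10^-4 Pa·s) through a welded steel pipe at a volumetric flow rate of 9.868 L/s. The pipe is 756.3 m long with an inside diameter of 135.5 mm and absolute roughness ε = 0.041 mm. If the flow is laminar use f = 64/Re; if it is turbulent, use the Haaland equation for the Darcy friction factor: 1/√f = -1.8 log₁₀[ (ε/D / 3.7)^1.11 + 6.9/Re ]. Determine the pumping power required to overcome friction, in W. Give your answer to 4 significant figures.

Q = 9.868 L/s = 9.868/1000 = 0.009868 m³/s.
Cross-sectional area A = πD²/4 = π(0.1355)²/4 = 0.01442 m²; mean velocity V = Q/A = 0.009868/0.01442 = 0.6843 m/s.
Reynolds number Re = ρVD/μ = 673.2 · 0.6843 · 0.1355 / 0.000203 = 3.075e+05.
Re > 4000 → turbulent. Relative roughness ε/D = 4.1e-05/0.1355 = 0.000303. Haaland: 1/√f = -1.8 log₁₀[(0.000303/3.7)^1.11 + 6.9/3.075e+05] = -1.8 log₁₀[2.9e-05 + 2.24e-05] = 7.719, so f = 0.01678.
Darcy-Weisbach: ΔP = f(L/D)(ρV²/2) = 0.01678·(756.3/0.1355)·(673.2·0.6843²/2) = 0.01678·5582·157.6 = 1.477e+04 Pa.
Pumping power P = QΔP = 0.009868·1.477e+04 = 145.71 W = 145.7 W.

P ≈ 145.7 W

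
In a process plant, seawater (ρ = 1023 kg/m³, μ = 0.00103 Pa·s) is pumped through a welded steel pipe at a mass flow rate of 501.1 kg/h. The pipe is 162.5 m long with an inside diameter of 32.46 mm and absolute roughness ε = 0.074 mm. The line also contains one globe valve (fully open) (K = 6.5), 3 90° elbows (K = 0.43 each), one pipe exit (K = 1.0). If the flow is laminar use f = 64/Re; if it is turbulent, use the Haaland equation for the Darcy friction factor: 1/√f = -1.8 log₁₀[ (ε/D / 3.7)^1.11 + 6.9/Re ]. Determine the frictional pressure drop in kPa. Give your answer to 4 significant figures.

ṁ = 501.1 kg/h = 501.1/3600 = 0.1392 kg/s.
A = πD²/4 = π(0.03246)²/4 = 0.0008275 m²; mean velocity V = ṁ/(ρA) = 0.1392/(1023 · 0.0008275) = 0.1644 m/s.
Reynolds number Re = ρVD/μ = 1023 · 0.1644 · 0.03246 / 0.00103 = 5301.
Re > 4000 → turbulent. Relative roughness ε/D = 7.4e-05/0.03246 = 0.00228. Haaland: 1/√f = -1.8 log₁₀[(0.00228/3.7)^1.11 + 6.9/5301] = -1.8 log₁₀[0.000273 + 0.0013] = 5.045, so f = 0.03929.
Total minor-loss coefficient ΣK = 1·6.5 + 3·0.43 + 1·1 = 8.79.
ΔP = [f·L/D + ΣK]·(ρV²/2) = [0.03929·162.5/0.03246 + 8.79]·(1023·0.1644²/2) = [196.7 + 8.79]·13.83 = 2841 Pa.
ΔP = 2841 Pa = 2.841 kPa.

ΔP ≈ 2.841 kPa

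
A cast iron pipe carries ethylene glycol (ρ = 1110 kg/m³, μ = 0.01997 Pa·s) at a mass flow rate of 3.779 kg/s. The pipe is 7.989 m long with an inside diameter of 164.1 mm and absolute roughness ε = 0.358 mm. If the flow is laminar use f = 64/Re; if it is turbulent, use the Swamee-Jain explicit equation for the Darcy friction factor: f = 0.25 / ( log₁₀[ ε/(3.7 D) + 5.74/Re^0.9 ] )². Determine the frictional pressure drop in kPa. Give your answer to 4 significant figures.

ΔP ≈ 0.03052 kPa

A = πD²/4 = π(0.1641)²/4 = 0.02115 m²; mean velocity V = ṁ/(ρA) = 3.779/(1110 · 0.02115) = 0.161 m/s.
Reynolds number Re = ρVD/μ = 1110 · 0.161 · 0.1641 / 0.02 = 1468.
Re < 2300 → laminar flow, so f = 64/Re = 64/1468 = 0.04359 (the turbulent correlation is not needed).
Darcy-Weisbach: ΔP = f(L/D)(ρV²/2) = 0.04359·(7.989/0.1641)·(1110·0.161²/2) = 0.04359·48.68·14.38 = 30.52 Pa.
ΔP = 30.52 Pa = 0.03052 kPa.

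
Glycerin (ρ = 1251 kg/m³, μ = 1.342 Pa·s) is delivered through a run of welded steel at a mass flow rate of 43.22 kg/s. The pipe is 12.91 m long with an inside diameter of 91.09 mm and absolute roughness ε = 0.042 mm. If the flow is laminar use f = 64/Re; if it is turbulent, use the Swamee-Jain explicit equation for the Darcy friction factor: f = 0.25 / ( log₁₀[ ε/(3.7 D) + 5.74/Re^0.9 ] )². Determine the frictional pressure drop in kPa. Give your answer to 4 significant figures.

A = πD²/4 = π(0.09109)²/4 = 0.006517 m²; mean velocity V = ṁ/(ρA) = 43.22/(1251 · 0.006517) = 5.301 m/s.
Reynolds number Re = ρVD/μ = 1251 · 5.301 · 0.09109 / 1.34 = 450.2.
Re < 2300 → laminar flow, so f = 64/Re = 64/450.2 = 0.1422 (the turbulent correlation is not needed).
Darcy-Weisbach: ΔP = f(L/D)(ρV²/2) = 0.1422·(12.91/0.09109)·(1251·5.301²/2) = 0.1422·141.7·1.758e+04 = 3.542e+05 Pa.
ΔP = 3.542e+05 Pa = 354.2 kPa.

ΔP ≈ 354.2 kPa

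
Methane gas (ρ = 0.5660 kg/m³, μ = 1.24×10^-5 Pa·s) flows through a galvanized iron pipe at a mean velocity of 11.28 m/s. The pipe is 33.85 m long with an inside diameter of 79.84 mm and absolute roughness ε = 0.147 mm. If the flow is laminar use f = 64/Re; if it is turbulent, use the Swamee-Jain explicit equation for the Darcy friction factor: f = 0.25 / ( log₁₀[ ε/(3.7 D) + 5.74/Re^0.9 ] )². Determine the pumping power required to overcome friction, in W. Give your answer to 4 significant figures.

P ≈ 23.25 W

Reynolds number Re = ρVD/μ = 0.566 · 11.28 · 0.07984 / 1.24e-05 = 4.111e+04.
Re > 4000 → turbulent. Relative roughness ε/D = 0.000147/0.07984 = 0.00184. Swamee-Jain: f = 0.25/(log₁₀[0.00184/3.7 + 5.74/4.111e+04^0.9])² = 0.25/(log₁₀[0.000498 + 0.000404])² = 0.25/(-3.045)² = 0.02696.
Darcy-Weisbach: ΔP = f(L/D)(ρV²/2) = 0.02696·(33.85/0.07984)·(0.566·11.28²/2) = 0.02696·424·36.01 = 411.6 Pa.
Q = V·A = 11.28·0.005006 = 0.05647 m³/s.
Pumping power P = QΔP = 0.05647·411.6 = 23.246 W = 23.25 W.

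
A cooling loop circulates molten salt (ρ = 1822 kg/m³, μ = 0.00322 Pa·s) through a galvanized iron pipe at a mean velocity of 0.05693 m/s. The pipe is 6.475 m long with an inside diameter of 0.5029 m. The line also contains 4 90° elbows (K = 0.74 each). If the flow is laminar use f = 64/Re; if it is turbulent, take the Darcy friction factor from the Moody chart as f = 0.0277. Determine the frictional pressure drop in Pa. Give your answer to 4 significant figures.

Reynolds number Re = ρVD/μ = 1822 · 0.05693 · 0.5029 / 0.00322 = 1.62e+04.
Re > 4000 → turbulent; use the Moody-chart value f = 0.0277.
Total minor-loss coefficient ΣK = 4·0.74 = 2.96.
ΔP = [f·L/D + ΣK]·(ρV²/2) = [0.0277·6.475/0.5029 + 2.96]·(1822·0.05693²/2) = [0.3566 + 2.96]·2.953 = 9.793 Pa.

ΔP ≈ 9.793 Pa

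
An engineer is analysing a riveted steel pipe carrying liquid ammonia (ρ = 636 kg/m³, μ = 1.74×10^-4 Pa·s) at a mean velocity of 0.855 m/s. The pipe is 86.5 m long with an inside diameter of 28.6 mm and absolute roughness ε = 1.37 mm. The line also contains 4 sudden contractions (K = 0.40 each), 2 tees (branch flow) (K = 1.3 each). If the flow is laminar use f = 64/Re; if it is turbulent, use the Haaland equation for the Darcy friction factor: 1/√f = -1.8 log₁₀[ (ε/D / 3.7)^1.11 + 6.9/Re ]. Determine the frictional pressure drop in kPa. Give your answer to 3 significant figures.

Reynolds number Re = ρVD/μ = 636 · 0.855 · 0.0286 / 0.000174 = 8.938e+04.
Re > 4000 → turbulent. Relative roughness ε/D = 0.00137/0.0286 = 0.0479. Haaland: 1/√f = -1.8 log₁₀[(0.0479/3.7)^1.11 + 6.9/8.938e+04] = -1.8 log₁₀[0.00803 + 7.72e-05] = 3.764, so f = 0.07057.
Total minor-loss coefficient ΣK = 4·0.4 + 2·1.3 = 4.2.
ΔP = [f·L/D + ΣK]·(ρV²/2) = [0.07057·86.5/0.0286 + 4.2]·(636·0.855²/2) = [213.4 + 4.2]·232.5 = 5.059e+04 Pa.
ΔP = 5.059e+04 Pa = 50.6 kPa.

ΔP ≈ 50.6 kPa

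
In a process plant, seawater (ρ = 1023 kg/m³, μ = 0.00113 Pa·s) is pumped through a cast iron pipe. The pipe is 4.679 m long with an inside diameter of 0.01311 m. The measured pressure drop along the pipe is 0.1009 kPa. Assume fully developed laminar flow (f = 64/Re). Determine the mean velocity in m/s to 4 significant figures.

V ≈ 0.1025 m/s

For laminar flow, f = 64/Re with Re = ρVD/μ, so Darcy-Weisbach reduces to ΔP = 32μLV/D². Solving for V: V = ΔP·D²/(32μL) = 100.9·(0.01311)²/(32·0.00113·4.679) = 0.1025 m/s.
Check: Re = ρVD/μ = 1023·0.1025·0.01311/0.00113 = 1217 < 2300, so the laminar assumption holds.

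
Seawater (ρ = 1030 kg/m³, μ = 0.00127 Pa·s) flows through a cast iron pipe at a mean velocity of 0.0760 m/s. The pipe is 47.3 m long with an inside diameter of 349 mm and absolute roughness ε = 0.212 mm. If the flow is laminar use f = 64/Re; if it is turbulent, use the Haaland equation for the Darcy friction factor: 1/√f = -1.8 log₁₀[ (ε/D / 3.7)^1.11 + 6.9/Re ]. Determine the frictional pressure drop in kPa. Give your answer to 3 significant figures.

Reynolds number Re = ρVD/μ = 1030 · 0.076 · 0.349 / 0.00127 = 2.151e+04.
Re > 4000 → turbulent. Relative roughness ε/D = 0.000212/0.349 = 0.000607. Haaland: 1/√f = -1.8 log₁₀[(0.000607/3.7)^1.11 + 6.9/2.151e+04] = -1.8 log₁₀[6.29e-05 + 0.000321] = 6.149, so f = 0.02645.
Darcy-Weisbach: ΔP = f(L/D)(ρV²/2) = 0.02645·(47.3/0.349)·(1030·0.076²/2) = 0.02645·135.5·2.975 = 10.66 Pa.
ΔP = 10.66 Pa = 0.0107 kPa.

ΔP ≈ 0.0107 kPa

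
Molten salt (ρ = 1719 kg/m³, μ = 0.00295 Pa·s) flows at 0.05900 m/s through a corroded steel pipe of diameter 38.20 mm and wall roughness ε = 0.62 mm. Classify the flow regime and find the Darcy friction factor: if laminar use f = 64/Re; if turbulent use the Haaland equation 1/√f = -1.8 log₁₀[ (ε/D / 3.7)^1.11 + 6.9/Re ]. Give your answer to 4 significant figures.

Re = ρVD/μ = 1719·0.059·0.0382/0.00295 = 1313.
Re < 2300 → laminar, so f = 64/Re = 0.04873 (roughness is irrelevant in laminar flow).

f ≈ 0.04873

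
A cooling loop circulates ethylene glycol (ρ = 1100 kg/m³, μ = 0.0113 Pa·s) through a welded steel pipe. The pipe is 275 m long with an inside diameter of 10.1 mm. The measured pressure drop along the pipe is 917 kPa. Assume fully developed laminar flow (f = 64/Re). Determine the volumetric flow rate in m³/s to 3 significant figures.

Q ≈ 7.54×10^-5 m³/s

For laminar flow, f = 64/Re with Re = ρVD/μ, so Darcy-Weisbach reduces to ΔP = 32μLV/D². Solving for V: V = ΔP·D²/(32μL) = 9.17e+05·(0.0101)²/(32·0.0113·275) = 0.9407 m/s.
Check: Re = ρVD/μ = 1100·0.9407·0.0101/0.0113 = 924.9 < 2300, so the laminar assumption holds.
Q = V·A = 0.9407·(π/4·0.0101²) = 7.537e-05 m³/s = 7.54×10^-5 m³/s.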